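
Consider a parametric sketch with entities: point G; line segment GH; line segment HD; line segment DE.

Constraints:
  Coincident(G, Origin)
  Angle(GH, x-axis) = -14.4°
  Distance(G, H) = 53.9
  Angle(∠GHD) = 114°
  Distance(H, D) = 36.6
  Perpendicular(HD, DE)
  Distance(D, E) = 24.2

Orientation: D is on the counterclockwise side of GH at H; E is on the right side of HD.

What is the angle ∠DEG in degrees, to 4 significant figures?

38.55°

G is at the origin; GH runs at -14.4° with length 53.9, so H = 53.9·(cos -14.4°, sin -14.4°) = (52.21, -13.40). ∠GHD = 114.0°, so HD runs at -14.4° + (180° − 114.0°) = 51.60° from the x-axis; with |HD| = 36.6, D = H + 36.6·(cos 51.60°, sin 51.60°) = (74.94, 15.28). HD ⟂ DE; with |DE| = 24.2 on the right of HD, E = D + 24.2·(0.7837, -0.6211) = (93.91, 0.2470). Then cos ∠DEG = ED·EG / (|ED||EG|), giving 38.55°.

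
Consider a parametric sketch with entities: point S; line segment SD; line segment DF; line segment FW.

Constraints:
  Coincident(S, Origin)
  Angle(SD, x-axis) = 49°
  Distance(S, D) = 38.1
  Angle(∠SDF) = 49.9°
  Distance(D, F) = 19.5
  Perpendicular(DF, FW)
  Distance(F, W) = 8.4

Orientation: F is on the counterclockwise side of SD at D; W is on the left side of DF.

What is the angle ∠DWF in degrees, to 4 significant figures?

66.70°

∠SDF = 49.9°, so DF runs at 49.0° + (180° − 49.9°) = 179.1° from the x-axis; with |DF| = 19.5, F = D + 19.5·(cos 179.1°, sin 179.1°) = (5.498, 29.06). DF is perpendicular to FW; with |FW| = 8.4 on the left of DF, W = F + 8.4·(-0.01571, -0.9999) = (5.366, 20.66). Then cos ∠DWF = WD·WF / (|WD||WF|), giving 66.70°.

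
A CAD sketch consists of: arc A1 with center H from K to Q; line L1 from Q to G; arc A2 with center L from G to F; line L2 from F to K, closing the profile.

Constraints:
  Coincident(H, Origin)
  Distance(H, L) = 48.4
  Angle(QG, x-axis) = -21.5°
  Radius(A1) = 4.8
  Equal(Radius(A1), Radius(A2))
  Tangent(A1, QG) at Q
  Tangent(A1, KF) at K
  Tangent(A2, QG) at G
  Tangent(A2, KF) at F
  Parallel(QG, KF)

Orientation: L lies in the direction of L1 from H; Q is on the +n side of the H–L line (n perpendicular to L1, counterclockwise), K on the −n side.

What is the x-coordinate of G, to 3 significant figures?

46.8

Tangency of A1 to both parallel lines with radius 4.8 puts Q and K at H ± 4.8·n: Q = (1.76, 4.47), K = (-1.76, -4.47). Equal radii place G and F the same way about L: G = L + 4.8·n = (46.8, -13.3), F = L − 4.8·n = (43.3, -22.2). So G.x = 46.8.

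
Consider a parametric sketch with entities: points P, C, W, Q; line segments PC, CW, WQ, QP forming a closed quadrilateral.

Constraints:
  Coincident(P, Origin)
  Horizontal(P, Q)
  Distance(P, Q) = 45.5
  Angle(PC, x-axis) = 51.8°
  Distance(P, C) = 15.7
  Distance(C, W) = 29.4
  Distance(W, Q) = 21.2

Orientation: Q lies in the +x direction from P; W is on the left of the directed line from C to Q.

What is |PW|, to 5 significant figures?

42.996

Checks: |CW| = 29.40 ✓; |WQ| = 21.20 ✓.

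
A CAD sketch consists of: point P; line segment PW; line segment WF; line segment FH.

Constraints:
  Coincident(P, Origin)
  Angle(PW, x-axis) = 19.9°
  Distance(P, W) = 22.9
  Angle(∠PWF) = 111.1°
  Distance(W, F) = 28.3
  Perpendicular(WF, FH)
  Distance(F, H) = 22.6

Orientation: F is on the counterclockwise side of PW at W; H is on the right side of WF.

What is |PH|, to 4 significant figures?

57.17

P is at the origin; PW runs at 19.9° with length 22.9, so W = 22.9·(cos 19.9°, sin 19.9°) = (21.53, 7.795). ∠PWF = 111.1°, so WF runs at 19.9° + (180° − 111.1°) = 88.80° from the x-axis; with |WF| = 28.3, F = W + 28.3·(cos 88.80°, sin 88.80°) = (22.13, 36.09). WF ⟂ FH; with |FH| = 22.6 on the right of WF, H = F + 22.6·(0.9998, -0.02094) = (44.72, 35.62). Then |PH| = |H − P| = 57.17.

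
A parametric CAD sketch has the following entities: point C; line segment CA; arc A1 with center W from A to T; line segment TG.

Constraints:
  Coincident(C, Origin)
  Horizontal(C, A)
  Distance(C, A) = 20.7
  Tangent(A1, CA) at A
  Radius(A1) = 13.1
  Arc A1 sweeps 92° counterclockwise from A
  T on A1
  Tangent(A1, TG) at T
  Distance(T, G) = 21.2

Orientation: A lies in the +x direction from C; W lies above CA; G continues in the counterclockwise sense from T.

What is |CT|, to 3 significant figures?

36.4

C is at the origin; C and A share the same y with |CA| = 20.7 and A on the +x side, so A = (20.7, 0.00). The tangent condition forces WA to be normal to CA, so W = A + (0, 13.1) = (20.7, 13.1). On A1, A sits at bearing -90° from W; a 92° counterclockwise sweep puts T at bearing 2°, so T = W + 13.1·(cos 2°, sin 2°) = (33.8, 13.6). Then |CT| = |T − C| = 36.4.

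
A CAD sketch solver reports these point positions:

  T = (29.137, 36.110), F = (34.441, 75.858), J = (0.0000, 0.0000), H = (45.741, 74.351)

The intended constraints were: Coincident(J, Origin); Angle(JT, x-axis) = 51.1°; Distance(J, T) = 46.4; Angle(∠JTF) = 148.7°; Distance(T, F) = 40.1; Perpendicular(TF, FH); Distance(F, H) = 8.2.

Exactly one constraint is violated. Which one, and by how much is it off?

Distance(F, H) = 8.2 — off by 3.20.

J = (0.00, 0.00) ✓; JT at 51.10° ✓; |JT| = 46.40 ✓; ∠JTF = 148.7° ✓; |TF| = 40.10 ✓; ∠(TF, FH) = 90.00° ✓; |FH| = 11.40 ✗.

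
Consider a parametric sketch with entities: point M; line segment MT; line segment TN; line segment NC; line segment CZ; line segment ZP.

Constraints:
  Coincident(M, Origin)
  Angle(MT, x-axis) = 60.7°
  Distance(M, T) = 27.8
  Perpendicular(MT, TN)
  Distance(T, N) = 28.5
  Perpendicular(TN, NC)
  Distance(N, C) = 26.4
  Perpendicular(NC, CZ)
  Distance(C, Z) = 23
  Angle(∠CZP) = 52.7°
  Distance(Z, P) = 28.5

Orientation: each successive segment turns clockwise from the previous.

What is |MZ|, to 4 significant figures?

5.675

M is at the origin; MT runs at 60.7° with length 27.8, so T = (13.60, 24.24). The perpendicularity gives TN at right angles to MT, so TN runs at -29.30°; with |TN| = 28.5, N = (38.46, 10.30). TN ⟂ NC, so NC runs at -119.3°; with |NC| = 26.4, C = (25.54, -12.73). NC is perpendicular to CZ, so CZ runs at 150.7°; with |CZ| = 23.0, Z = (5.482, -1.471). Then |MZ| = |Z − M| = 5.675.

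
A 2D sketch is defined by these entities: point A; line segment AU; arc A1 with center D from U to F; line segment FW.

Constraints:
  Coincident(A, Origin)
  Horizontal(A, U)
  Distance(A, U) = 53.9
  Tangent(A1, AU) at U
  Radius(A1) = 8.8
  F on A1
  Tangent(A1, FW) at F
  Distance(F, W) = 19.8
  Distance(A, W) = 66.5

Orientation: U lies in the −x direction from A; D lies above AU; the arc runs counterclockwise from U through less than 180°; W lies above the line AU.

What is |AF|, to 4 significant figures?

49.18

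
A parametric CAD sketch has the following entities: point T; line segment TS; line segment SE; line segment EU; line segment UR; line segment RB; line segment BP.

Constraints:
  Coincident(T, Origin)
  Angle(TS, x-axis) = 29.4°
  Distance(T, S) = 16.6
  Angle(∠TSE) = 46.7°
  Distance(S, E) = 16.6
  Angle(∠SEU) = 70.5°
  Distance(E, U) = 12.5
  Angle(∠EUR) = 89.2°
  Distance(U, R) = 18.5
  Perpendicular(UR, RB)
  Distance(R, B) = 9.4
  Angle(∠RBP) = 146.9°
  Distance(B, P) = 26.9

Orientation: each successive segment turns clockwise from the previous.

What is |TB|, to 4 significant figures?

20.28

∠EUR = 89.2° gives UR at 55.80° from the x-axis; with |UR| = 18.5, R = (10.44, 14.22). The perpendicularity gives RB at right angles to UR, so RB runs at -34.20°; with |RB| = 9.4, B = (18.21, 8.934). Then |TB| = |B − T| = 20.28.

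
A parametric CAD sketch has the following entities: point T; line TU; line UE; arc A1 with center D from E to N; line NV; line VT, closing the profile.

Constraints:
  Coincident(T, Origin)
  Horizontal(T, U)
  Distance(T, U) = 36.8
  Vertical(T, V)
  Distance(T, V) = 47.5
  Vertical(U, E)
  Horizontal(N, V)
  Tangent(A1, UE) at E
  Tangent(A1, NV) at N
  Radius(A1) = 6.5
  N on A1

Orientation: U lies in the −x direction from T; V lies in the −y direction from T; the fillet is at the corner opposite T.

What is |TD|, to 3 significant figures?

51.0

T is at the origin; TU is horizontal with |TU| = 36.8 and U on the −x side, so U = (-36.8, 0.00). T and V share the same x with |TV| = 47.5 and V on the −y side, so V = (0.00, -47.5). The virtual corner opposite T is at (-36.8, -47.5). Tangency of A1 to UE means the radius DE is perpendicular to UE and A1 meets NV tangentially, so DN is at right angles to NV, with radius 6.5, so the center D sits 6.5 in from both sides at D = (-30.3, -41.0). Then |TD| = |D − T| = 51.0.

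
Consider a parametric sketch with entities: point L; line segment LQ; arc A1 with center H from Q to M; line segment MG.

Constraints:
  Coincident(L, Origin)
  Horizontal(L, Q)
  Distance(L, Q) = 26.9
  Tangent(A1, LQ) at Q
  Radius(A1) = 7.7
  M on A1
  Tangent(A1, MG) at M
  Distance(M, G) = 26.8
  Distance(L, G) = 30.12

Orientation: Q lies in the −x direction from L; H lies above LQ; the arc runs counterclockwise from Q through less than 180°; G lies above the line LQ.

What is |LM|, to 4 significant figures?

20.40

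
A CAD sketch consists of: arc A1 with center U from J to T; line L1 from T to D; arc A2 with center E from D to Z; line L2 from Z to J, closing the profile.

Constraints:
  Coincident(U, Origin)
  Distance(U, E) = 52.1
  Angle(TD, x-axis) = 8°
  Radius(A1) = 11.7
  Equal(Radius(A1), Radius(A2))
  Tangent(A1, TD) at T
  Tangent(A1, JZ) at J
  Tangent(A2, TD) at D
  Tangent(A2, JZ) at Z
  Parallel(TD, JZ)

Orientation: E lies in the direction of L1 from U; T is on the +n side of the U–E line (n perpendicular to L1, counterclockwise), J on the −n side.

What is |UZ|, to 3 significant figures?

53.4

The slot axis is L1's direction at 8.0°, so u = (cos 8.0°, sin 8.0°) = (0.990, 0.139) and n = (−sin 8.0°, cos 8.0°) = (-0.139, 0.990). U is at the origin and E lies 52.1 along u from U, so E = 52.1·u = (51.6, 7.25). Tangency of A1 to both parallel lines with radius 11.7 puts T and J at U ± 11.7·n: T = (-1.63, 11.6), J = (1.63, -11.6). Equal radii place D and Z the same way about E: D = E + 11.7·n = (50.0, 18.8), Z = E − 11.7·n = (53.2, -4.34). Then |UZ| = |Z − U| = 53.4.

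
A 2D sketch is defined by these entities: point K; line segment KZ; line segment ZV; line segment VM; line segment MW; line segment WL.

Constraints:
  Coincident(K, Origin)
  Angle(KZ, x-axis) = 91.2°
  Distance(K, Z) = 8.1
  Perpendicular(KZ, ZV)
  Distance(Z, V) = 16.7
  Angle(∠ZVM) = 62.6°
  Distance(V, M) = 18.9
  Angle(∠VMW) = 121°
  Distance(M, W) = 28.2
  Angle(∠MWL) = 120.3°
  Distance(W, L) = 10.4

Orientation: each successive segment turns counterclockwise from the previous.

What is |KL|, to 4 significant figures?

26.01

∠VMW = 121.0° gives MW at -2.400° from the x-axis; with |MW| = 28.2, W = (20.36, -10.03). ∠MWL = 120.3° gives WL at 57.30° from the x-axis; with |WL| = 10.4, L = (25.98, -1.275). Then |KL| = |L − K| = 26.01.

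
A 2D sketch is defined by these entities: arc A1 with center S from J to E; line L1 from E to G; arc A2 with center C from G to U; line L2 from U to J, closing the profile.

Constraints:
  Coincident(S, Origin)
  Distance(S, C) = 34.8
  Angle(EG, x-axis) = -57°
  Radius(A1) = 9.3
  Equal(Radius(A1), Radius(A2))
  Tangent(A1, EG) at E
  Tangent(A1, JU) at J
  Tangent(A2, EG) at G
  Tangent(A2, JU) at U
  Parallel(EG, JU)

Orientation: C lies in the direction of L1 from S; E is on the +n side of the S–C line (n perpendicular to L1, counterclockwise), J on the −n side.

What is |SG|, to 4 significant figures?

36.02

The slot axis is L1's direction at -57.0°, so u = (cos -57.0°, sin -57.0°) = (0.5446, -0.8387) and n = (−sin -57.0°, cos -57.0°) = (0.8387, 0.5446). S is at the origin and C lies 34.8 along u from S, so C = 34.8·u = (18.95, -29.19). Tangency of A1 to both parallel lines with radius 9.3 puts E and J at S ± 9.3·n: E = (7.800, 5.065), J = (-7.800, -5.065). Equal radii place G and U the same way about C: G = C + 9.3·n = (26.75, -24.12), U = C − 9.3·n = (11.15, -34.25). Then |SG| = |G − S| = 36.02.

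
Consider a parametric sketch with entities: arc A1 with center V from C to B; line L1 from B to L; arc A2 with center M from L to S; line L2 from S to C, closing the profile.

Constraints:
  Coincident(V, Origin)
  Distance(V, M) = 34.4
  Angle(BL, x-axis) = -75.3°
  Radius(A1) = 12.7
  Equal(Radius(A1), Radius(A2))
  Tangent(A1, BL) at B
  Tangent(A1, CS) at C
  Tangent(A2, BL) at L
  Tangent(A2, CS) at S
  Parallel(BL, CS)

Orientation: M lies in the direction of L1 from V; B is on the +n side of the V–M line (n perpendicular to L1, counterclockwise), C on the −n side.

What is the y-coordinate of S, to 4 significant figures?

-36.50

Tangency of A1 to both parallel lines with radius 12.7 puts B and C at V ± 12.7·n: B = (12.28, 3.223), C = (-12.28, -3.223). Equal radii place L and S the same way about M: L = M + 12.7·n = (21.01, -30.05), S = M − 12.7·n = (-3.555, -36.50). So S.y = -36.50.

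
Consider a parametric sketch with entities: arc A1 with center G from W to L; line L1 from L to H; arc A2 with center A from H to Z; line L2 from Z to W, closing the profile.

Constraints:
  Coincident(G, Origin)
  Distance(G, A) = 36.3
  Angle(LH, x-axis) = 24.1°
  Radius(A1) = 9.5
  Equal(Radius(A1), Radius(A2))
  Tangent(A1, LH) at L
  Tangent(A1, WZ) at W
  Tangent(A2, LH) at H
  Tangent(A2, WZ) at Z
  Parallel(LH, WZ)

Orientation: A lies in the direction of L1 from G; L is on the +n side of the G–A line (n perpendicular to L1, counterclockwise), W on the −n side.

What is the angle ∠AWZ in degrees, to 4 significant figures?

14.67°

The slot axis is L1's direction at 24.1°, so u = (cos 24.1°, sin 24.1°) = (0.9128, 0.4083) and n = (−sin 24.1°, cos 24.1°) = (-0.4083, 0.9128). G is at the origin and A lies 36.3 along u from G, so A = 36.3·u = (33.14, 14.82). Tangency of A1 to both parallel lines with radius 9.5 puts L and W at G ± 9.5·n: L = (-3.879, 8.672), W = (3.879, -8.672). Equal radii place H and Z the same way about A: H = A + 9.5·n = (29.26, 23.49), Z = A − 9.5·n = (37.02, 6.150). Then cos ∠AWZ = WA·WZ / (|WA||WZ|), giving 14.67°.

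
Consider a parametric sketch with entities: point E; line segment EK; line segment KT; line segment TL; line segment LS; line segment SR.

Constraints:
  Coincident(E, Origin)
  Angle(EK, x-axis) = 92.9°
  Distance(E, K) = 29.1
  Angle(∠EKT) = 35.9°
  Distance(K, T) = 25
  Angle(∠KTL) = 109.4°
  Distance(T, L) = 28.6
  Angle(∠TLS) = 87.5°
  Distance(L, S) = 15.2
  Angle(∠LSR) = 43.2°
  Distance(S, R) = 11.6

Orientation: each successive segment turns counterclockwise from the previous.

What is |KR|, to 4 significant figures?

33.43

E is at the origin; EK runs at 92.9° with length 29.1, so K = (-1.472, 29.06). ∠EKT = 35.9° gives KT at -123.0° from the x-axis; with |KT| = 25.0, T = (-15.09, 8.096). ∠KTL = 109.4° gives TL at -52.40° from the x-axis; with |TL| = 28.6, L = (2.362, -14.56). ∠TLS = 87.5° gives LS at 40.10° from the x-axis; with |LS| = 15.2, S = (13.99, -4.773). ∠LSR = 43.2° gives SR at 176.9° from the x-axis; with |SR| = 11.6, R = (2.406, -4.146). Then |KR| = |R − K| = 33.43.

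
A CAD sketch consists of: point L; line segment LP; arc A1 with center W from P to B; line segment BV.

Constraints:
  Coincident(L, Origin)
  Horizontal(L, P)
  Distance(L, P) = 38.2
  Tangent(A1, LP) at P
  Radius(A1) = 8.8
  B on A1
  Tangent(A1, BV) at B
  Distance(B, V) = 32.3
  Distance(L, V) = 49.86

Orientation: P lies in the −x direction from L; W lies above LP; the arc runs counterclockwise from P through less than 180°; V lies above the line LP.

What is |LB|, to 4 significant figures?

30.63

Checks: |WB| = 8.800 ✓; ∠(WB, BV) = 90.00° ✓; |BV| = 32.30 ✓; |LV| = 49.86 ✓.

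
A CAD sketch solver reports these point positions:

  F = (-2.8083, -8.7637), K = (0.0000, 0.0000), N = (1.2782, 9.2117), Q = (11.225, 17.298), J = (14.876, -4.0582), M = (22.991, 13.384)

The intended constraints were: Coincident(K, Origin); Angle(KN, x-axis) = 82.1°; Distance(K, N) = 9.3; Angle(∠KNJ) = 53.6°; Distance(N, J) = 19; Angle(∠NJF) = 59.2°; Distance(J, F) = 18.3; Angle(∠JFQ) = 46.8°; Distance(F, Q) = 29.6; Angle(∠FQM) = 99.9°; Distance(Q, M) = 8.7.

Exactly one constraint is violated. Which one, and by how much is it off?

Distance(Q, M) = 8.7 — off by 3.70.

K = (0.00, 0.00) ✓; KN at 82.10° ✓; |KN| = 9.300 ✓; ∠KNJ = 53.60° ✓; |NJ| = 19.00 ✓; ∠NJF = 59.20° ✓; |JF| = 18.30 ✓; ∠JFQ = 46.80° ✓; |FQ| = 29.60 ✓; ∠FQM = 99.90° ✓; |QM| = 12.40 ✗.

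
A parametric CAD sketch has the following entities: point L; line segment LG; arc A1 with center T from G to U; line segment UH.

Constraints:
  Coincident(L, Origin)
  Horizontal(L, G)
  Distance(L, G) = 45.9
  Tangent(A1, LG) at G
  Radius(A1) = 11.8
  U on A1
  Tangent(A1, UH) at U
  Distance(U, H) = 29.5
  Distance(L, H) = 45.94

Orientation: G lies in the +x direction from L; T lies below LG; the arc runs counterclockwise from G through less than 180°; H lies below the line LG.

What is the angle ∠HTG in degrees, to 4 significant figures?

143.2°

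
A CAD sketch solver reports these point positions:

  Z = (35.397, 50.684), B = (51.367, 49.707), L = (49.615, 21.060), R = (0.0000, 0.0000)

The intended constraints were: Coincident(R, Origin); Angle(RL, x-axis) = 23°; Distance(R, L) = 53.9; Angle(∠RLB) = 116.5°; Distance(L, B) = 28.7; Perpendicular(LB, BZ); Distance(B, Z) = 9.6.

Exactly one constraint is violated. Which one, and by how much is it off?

Distance(B, Z) = 9.6 — off by 6.40.

R = (0.00, 0.00) ✓; RL at 23.00° ✓; |RL| = 53.90 ✓; ∠RLB = 116.5° ✓; |LB| = 28.70 ✓; ∠(LB, BZ) = 90.00° ✓; |BZ| = 16.00 ✗.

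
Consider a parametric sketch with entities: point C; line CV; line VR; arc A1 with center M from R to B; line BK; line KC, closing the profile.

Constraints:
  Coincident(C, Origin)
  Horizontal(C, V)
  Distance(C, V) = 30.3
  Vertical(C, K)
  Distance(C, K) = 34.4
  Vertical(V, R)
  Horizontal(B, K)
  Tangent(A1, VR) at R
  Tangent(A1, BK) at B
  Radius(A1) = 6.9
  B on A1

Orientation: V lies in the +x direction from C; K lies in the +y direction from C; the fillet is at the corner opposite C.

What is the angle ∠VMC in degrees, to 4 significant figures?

54.48°

C is at the origin; CV is horizontal with |CV| = 30.3 and V on the +x side, so V = (30.30, 0.000). C and K share the same x with |CK| = 34.4 and K on the +y side, so K = (0.000, 34.40). The virtual corner opposite C is at (30.30, 34.40). Since A1 is tangent to VR there, MR ⟂ VR and A1 meets BK tangentially, so MB is at right angles to BK, with radius 6.9, so the center M sits 6.9 in from both sides at M = (23.40, 27.50). Then cos ∠VMC = MV·MC / (|MV||MC|), giving 54.48°.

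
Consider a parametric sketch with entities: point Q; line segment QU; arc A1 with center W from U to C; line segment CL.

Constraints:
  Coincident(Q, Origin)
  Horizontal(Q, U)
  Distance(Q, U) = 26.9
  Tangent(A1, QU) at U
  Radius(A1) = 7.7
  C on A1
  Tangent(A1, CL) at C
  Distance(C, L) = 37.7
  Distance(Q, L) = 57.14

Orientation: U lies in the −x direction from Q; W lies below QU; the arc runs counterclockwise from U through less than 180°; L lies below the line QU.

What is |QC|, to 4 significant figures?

35.44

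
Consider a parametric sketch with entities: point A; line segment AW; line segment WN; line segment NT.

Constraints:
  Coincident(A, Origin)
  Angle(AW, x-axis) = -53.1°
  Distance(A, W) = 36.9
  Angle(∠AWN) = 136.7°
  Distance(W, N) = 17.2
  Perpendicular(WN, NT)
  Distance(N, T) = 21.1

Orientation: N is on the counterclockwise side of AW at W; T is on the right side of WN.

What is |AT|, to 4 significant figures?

63.99

A is at the origin; AW runs at -53.1° with length 36.9, so W = 36.9·(cos -53.1°, sin -53.1°) = (22.16, -29.51). ∠AWN = 136.7°, so WN runs at -53.1° + (180° − 136.7°) = -9.800° from the x-axis; with |WN| = 17.2, N = W + 17.2·(cos -9.800°, sin -9.800°) = (39.10, -32.44). The perpendicularity gives NT at right angles to WN; with |NT| = 21.1 on the right of WN, T = N + 21.1·(-0.1702, -0.9854) = (35.51, -53.23). Then |AT| = |T − A| = 63.99.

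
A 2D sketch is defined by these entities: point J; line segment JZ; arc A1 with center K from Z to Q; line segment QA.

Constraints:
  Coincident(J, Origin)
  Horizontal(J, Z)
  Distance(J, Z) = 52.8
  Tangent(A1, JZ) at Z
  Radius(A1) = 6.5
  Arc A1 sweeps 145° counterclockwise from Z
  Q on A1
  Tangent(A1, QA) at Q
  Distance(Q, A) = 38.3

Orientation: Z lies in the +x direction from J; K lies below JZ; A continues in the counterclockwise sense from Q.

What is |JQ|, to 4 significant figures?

50.48

Since A1 is tangent to JZ there, KZ ⟂ JZ, so K = Z + (0, -6.5) = (52.80, -6.500). On A1, Z sits at bearing 90° from K; a 145° counterclockwise sweep puts Q at bearing 235°, so Q = K + 6.5·(cos 235°, sin 235°) = (49.07, -11.82). Then |JQ| = |Q − J| = 50.48.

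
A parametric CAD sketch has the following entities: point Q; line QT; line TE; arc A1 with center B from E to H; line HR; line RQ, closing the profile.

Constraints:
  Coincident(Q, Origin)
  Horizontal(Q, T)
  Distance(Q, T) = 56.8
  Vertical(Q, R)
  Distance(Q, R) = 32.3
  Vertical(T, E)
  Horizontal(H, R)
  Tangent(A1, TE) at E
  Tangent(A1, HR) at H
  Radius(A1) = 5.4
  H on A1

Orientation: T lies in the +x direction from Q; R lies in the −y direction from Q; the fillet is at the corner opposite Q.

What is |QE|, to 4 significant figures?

62.85

The virtual corner opposite Q is at (56.80, -32.30). A1 meets TE tangentially, so BE is at right angles to TE and since A1 is tangent to HR there, BH ⟂ HR, with radius 5.4, so the center B sits 5.4 in from both sides at B = (51.40, -26.90). That places the tangent points at E = (56.80, -26.90) on TE and H = (51.40, -32.30) on HR. Then |QE| = |E − Q| = 62.85.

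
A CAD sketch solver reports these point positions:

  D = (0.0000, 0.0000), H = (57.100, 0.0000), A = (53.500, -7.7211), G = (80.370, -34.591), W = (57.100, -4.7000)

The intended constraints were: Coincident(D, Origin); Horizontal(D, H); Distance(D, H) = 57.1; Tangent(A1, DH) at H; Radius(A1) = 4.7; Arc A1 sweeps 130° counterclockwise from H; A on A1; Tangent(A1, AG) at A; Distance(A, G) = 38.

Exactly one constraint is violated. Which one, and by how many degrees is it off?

Tangent(A1, AG) at A — off by 5.00°.

D = (0.00, 0.00) ✓; D.y = 0.00, H.y = 0.00 ✓; |DH| = 57.10 ✓; ∠(WH, HD) = 90.00° ✓; |WH| = 4.700 ✓; bearing(W→A) − bearing(W→H) = 130.0° ✓; |WA| = 4.700 ✓; ∠(WA, AG) = 85.00° ✗; |AG| = 38.00 ✓.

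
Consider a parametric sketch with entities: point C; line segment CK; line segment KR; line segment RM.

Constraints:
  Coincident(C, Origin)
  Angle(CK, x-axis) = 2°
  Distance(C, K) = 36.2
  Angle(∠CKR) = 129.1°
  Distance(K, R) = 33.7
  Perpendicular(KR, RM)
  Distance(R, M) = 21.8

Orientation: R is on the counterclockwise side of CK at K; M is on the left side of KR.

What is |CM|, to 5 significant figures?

56.880

∠CKR = 129.1°, so KR runs at 2.0° + (180° − 129.1°) = 52.900° from the x-axis; with |KR| = 33.7, R = K + 33.7·(cos 52.900°, sin 52.900°) = (56.506, 28.142). The perpendicularity gives RM at right angles to KR; with |RM| = 21.8 on the left of KR, M = R + 21.8·(-0.79758, 0.60321) = (39.119, 41.292). Then |CM| = |M − C| = 56.880.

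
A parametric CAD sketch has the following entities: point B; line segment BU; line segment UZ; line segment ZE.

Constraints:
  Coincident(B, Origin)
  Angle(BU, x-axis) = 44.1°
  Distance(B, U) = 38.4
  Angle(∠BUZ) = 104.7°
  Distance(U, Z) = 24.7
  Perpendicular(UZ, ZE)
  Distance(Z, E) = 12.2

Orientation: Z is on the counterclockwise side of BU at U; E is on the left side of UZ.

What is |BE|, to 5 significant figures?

42.527

∠BUZ = 104.7°, so UZ runs at 44.1° + (180° − 104.7°) = 119.40° from the x-axis; with |UZ| = 24.7, Z = U + 24.7·(cos 119.40°, sin 119.40°) = (15.451, 48.242). UZ is perpendicular to ZE; with |ZE| = 12.2 on the left of UZ, E = Z + 12.2·(-0.87121, -0.49090) = (4.8219, 42.253). Then |BE| = |E − B| = 42.527.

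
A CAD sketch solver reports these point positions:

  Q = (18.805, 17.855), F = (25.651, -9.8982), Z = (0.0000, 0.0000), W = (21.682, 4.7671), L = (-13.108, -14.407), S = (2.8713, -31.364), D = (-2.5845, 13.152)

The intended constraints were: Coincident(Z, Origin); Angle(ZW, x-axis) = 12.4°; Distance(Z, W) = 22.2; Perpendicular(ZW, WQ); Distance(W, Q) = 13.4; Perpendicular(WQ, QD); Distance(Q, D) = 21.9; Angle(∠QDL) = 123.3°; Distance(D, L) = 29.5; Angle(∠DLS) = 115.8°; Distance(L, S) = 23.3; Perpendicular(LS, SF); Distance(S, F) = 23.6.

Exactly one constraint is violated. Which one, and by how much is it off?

Distance(S, F) = 23.6 — off by 7.70.

Z = (0.00, 0.00) ✓; ZW at 12.40° ✓; |ZW| = 22.20 ✓; ∠(ZW, WQ) = 90.00° ✓; |WQ| = 13.40 ✓; ∠(WQ, QD) = 90.00° ✓; |QD| = 21.90 ✓; ∠QDL = 123.3° ✓; |DL| = 29.50 ✓; ∠DLS = 115.8° ✓; |LS| = 23.30 ✓; ∠(LS, SF) = 90.00° ✓; |SF| = 31.30 ✗.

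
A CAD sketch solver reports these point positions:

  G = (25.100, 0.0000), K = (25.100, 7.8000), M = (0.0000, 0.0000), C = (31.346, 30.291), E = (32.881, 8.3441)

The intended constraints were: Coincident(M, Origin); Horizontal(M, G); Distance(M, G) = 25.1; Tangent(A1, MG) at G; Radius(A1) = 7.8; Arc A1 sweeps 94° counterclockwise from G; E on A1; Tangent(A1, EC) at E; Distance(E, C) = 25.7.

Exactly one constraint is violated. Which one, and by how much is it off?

Distance(E, C) = 25.7 — off by 3.70.

M = (0.00, 0.00) ✓; M.y = 0.00, G.y = 0.00 ✓; |MG| = 25.10 ✓; ∠(KG, GM) = 90.00° ✓; |KG| = 7.800 ✓; bearing(K→E) − bearing(K→G) = 94.00° ✓; |KE| = 7.800 ✓; ∠(KE, EC) = 90.00° ✓; |EC| = 22.00 ✗.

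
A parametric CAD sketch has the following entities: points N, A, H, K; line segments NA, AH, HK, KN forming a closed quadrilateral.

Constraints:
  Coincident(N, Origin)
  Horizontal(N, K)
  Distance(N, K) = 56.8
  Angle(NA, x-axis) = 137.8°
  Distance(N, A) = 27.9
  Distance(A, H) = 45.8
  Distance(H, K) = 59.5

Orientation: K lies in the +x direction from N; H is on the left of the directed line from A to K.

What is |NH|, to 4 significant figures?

47.67

N is at the origin; NK is horizontal with |NK| = 56.8 and K in +x, so K = (56.8, 0). NA runs at 137.8° with |NA| = 27.9, so A = (-20.67, 18.74). H is determined by |AH| = 45.8 and |HK| = 59.5 together: it lies at the intersection of circle(A, 45.8) and circle(K, 59.5). With |AK| = 79.70, the foot of the radical line on AK is 30.80 from A and the perpendicular offset is √(45.8² − 30.80²) = 33.90. Taking the left-of-AK solution: H = (17.24, 44.44).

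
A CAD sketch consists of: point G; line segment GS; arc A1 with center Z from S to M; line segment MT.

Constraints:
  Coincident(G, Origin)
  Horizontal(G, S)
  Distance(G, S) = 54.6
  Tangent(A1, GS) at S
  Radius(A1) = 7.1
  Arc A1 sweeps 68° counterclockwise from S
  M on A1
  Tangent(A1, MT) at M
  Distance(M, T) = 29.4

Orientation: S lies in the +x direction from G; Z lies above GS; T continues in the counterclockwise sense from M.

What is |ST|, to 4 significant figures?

36.26

G is at the origin; GS is horizontal with |GS| = 54.6 and S on the +x side, so S = (54.60, 0.000). Tangency of A1 to GS means the radius ZS is perpendicular to GS, so Z = S + (0, 7.1) = (54.60, 7.100). On A1, S sits at bearing -90° from Z; a 68° counterclockwise sweep puts M at bearing -22°, so M = Z + 7.1·(cos -22°, sin -22°) = (61.18, 4.440). Since A1 is tangent to MT there, ZM ⟂ MT, so MT runs along (−sin -22°, cos -22°); with |MT| = 29.4, T = (72.20, 31.70). Then |ST| = |T − S| = 36.26.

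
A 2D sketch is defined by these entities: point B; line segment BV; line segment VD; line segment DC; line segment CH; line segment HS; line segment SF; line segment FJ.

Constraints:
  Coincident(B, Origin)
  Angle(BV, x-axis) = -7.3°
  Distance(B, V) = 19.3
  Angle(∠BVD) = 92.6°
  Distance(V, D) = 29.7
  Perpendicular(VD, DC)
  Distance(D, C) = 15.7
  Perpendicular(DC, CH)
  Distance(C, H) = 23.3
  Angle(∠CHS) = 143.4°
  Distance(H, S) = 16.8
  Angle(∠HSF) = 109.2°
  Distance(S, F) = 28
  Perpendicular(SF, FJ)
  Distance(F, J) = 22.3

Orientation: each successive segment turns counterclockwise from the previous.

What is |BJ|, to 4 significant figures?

41.01

B is at the origin; BV runs at -7.3° with length 19.3, so V = (19.14, -2.452). ∠BVD = 92.6° gives VD at 80.10° from the x-axis; with |VD| = 29.7, D = (24.25, 26.81). The perpendicularity gives DC at right angles to VD, so DC runs at 170.1°; with |DC| = 15.7, C = (8.784, 29.50). DC ⟂ CH, so CH runs at -99.90°; with |CH| = 23.3, H = (4.778, 6.552). ∠CHS = 143.4° gives HS at -63.30° from the x-axis; with |HS| = 16.8, S = (12.33, -8.457). ∠HSF = 109.2° gives SF at 7.500° from the x-axis; with |SF| = 28.0, F = (40.09, -4.802). SF is perpendicular to FJ, so FJ runs at 97.50°; with |FJ| = 22.3, J = (37.18, 17.31). Then |BJ| = |J − B| = 41.01.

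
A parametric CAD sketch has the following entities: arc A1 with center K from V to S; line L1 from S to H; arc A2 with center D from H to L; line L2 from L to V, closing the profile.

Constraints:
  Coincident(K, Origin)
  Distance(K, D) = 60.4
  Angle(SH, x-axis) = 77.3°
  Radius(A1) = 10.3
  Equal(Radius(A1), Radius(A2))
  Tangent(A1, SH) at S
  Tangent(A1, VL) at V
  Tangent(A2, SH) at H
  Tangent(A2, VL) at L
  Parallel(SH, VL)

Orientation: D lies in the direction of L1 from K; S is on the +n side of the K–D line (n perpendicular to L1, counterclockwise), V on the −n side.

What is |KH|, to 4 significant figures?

61.27

The slot axis is L1's direction at 77.3°, so u = (cos 77.3°, sin 77.3°) = (0.2198, 0.9755) and n = (−sin 77.3°, cos 77.3°) = (-0.9755, 0.2198). K is at the origin and D lies 60.4 along u from K, so D = 60.4·u = (13.28, 58.92). Tangency of A1 to both parallel lines with radius 10.3 puts S and V at K ± 10.3·n: S = (-10.05, 2.264), V = (10.05, -2.264). Equal radii place H and L the same way about D: H = D + 10.3·n = (3.231, 61.19), L = D − 10.3·n = (23.33, 56.66). Then |KH| = |H − K| = 61.27.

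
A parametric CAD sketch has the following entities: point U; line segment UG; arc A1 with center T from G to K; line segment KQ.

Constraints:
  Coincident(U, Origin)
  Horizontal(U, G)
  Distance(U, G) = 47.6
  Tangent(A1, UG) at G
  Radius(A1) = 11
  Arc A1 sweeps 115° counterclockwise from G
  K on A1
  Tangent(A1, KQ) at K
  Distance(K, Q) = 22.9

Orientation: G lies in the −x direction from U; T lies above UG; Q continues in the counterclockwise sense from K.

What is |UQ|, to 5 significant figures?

59.693

On A1, G sits at bearing -90° from T; a 115° counterclockwise sweep puts K at bearing 25°, so K = T + 11.0·(cos 25°, sin 25°) = (-37.631, 15.649). The tangent condition forces TK to be normal to KQ, so KQ runs along (−sin 25°, cos 25°); with |KQ| = 22.9, Q = (-47.309, 36.403). Then |UQ| = |Q − U| = 59.693.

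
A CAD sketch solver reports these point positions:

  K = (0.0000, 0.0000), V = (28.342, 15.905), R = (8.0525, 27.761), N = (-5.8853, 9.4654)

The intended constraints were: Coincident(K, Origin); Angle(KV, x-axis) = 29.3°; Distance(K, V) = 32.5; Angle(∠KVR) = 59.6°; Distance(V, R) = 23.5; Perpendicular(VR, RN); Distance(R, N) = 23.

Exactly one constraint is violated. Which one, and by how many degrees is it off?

Perpendicular(VR, RN) — off by 7.00°.

K = (0.00, 0.00) ✓; KV at 29.30° ✓; |KV| = 32.50 ✓; ∠KVR = 59.60° ✓; |VR| = 23.50 ✓; ∠(VR, RN) = 83.00° ✗; |RN| = 23.00 ✓.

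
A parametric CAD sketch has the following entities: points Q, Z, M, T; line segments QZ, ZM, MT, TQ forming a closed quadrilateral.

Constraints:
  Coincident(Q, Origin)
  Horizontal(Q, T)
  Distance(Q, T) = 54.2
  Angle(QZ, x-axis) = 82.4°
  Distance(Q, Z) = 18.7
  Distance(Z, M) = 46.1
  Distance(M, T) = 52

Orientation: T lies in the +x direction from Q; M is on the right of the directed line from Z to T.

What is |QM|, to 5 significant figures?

28.694

Checks: |ZM| = 46.10 ✓; |MT| = 52.00 ✓.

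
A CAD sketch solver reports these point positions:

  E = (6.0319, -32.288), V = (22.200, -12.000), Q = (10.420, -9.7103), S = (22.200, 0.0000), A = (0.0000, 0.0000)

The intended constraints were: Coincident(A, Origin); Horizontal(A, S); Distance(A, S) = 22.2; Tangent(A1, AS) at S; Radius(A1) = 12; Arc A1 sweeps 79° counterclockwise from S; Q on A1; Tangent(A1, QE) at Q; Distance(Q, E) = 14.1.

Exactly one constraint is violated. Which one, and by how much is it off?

Distance(Q, E) = 14.1 — off by 8.90.

A = (0.00, 0.00) ✓; A.y = 0.00, S.y = 0.00 ✓; |AS| = 22.20 ✓; ∠(VS, SA) = 90.00° ✓; |VS| = 12.00 ✓; bearing(V→Q) − bearing(V→S) = 79.00° ✓; |VQ| = 12.00 ✓; ∠(VQ, QE) = 90.00° ✓; |QE| = 23.00 ✗.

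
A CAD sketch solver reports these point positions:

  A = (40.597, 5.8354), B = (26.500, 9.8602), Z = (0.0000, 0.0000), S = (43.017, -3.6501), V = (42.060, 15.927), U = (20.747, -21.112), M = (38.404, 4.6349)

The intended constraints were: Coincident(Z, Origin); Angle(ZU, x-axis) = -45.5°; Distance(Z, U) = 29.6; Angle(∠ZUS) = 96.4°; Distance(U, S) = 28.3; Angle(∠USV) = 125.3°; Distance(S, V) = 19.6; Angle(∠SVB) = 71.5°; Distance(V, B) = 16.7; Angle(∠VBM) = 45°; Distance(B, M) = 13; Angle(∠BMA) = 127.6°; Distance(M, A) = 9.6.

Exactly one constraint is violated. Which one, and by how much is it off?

Distance(M, A) = 9.6 — off by 7.10.

Z = (0.00, 0.00) ✓; ZU at -45.50° ✓; |ZU| = 29.60 ✓; ∠ZUS = 96.40° ✓; |US| = 28.30 ✓; ∠USV = 125.3° ✓; |SV| = 19.60 ✓; ∠SVB = 71.50° ✓; |VB| = 16.70 ✓; ∠VBM = 45.00° ✓; |BM| = 13.00 ✓; ∠BMA = 127.6° ✓; |MA| = 2.500 ✗.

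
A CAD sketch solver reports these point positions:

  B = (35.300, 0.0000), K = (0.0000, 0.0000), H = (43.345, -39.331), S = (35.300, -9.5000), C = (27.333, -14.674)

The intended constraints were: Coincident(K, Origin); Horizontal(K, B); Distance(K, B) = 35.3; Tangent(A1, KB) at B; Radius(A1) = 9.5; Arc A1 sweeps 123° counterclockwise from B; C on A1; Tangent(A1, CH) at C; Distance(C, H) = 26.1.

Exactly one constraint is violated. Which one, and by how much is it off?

Distance(C, H) = 26.1 — off by 3.30.

K = (0.00, 0.00) ✓; K.y = 0.00, B.y = 0.00 ✓; |KB| = 35.30 ✓; ∠(SB, BK) = 90.00° ✓; |SB| = 9.500 ✓; bearing(S→C) − bearing(S→B) = 123.0° ✓; |SC| = 9.500 ✓; ∠(SC, CH) = 90.00° ✓; |CH| = 29.40 ✗.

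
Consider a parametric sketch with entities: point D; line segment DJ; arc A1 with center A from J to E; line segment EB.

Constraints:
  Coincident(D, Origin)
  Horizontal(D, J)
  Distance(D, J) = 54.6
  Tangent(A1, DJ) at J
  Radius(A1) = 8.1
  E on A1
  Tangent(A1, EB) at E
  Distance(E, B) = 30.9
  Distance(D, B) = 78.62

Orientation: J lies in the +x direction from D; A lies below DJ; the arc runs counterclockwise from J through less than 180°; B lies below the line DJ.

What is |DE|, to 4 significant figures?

50.56

D is at the origin; DJ is horizontal with |DJ| = 54.6 and J on the +x side, so J = (54.60, 0.000). A1 meets DJ tangentially, so AJ is at right angles to DJ, so A = J + (0, -8.1) = (54.60, -8.100). Since AE ⟂ EB (tangency), |AB| = √(8.1² + 30.9²) = 31.94 regardless of where E sits on A1. So B lies on both circle(D, 78.62) and circle(A, 31.94); the below-DJ intersection is B = (69.79, -36.20). E is the foot of the tangent from B: E = (48.68, -13.63).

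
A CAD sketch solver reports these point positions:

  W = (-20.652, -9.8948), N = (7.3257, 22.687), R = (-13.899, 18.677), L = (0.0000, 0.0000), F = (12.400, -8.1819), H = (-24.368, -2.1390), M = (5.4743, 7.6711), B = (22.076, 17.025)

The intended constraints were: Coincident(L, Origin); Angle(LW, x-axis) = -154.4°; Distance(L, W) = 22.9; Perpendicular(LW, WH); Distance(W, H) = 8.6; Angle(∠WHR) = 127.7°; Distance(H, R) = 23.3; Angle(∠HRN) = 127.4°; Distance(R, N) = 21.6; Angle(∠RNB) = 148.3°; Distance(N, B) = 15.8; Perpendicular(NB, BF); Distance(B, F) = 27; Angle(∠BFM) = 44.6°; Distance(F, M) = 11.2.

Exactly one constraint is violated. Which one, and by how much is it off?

Distance(F, M) = 11.2 — off by 6.10.

L = (0.00, 0.00) ✓; LW at -154.4° ✓; |LW| = 22.90 ✓; ∠(LW, WH) = 90.00° ✓; |WH| = 8.600 ✓; ∠WHR = 127.7° ✓; |HR| = 23.30 ✓; ∠HRN = 127.4° ✓; |RN| = 21.60 ✓; ∠RNB = 148.3° ✓; |NB| = 15.80 ✓; ∠(NB, BF) = 90.00° ✓; |BF| = 27.00 ✓; ∠BFM = 44.60° ✓; |FM| = 17.30 ✗.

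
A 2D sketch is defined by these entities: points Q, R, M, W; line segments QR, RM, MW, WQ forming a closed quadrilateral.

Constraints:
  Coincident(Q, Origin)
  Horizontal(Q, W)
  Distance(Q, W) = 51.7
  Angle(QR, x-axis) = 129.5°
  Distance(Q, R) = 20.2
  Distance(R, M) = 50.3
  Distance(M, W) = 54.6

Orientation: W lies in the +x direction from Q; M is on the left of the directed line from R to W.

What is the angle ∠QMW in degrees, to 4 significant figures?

56.63°

Checks: |RM| = 50.30 ✓; |MW| = 54.60 ✓.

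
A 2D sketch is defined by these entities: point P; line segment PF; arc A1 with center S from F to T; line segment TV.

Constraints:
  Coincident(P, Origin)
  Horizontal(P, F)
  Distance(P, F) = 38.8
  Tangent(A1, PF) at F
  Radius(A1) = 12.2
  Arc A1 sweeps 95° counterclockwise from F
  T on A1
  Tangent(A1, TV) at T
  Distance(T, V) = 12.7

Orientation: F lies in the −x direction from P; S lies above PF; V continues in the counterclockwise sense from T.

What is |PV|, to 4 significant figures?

37.97

P is at the origin; PF is horizontal with |PF| = 38.8 and F on the −x side, so F = (-38.80, 0.000). Tangency of A1 to PF means the radius SF is perpendicular to PF, so S = F + (0, 12.2) = (-38.80, 12.20). On A1, F sits at bearing -90° from S; a 95° counterclockwise sweep puts T at bearing 5°, so T = S + 12.2·(cos 5°, sin 5°) = (-26.65, 13.26). The tangent condition forces ST to be normal to TV, so TV runs along (−sin 5°, cos 5°); with |TV| = 12.7, V = (-27.75, 25.91). Then |PV| = |V − P| = 37.97.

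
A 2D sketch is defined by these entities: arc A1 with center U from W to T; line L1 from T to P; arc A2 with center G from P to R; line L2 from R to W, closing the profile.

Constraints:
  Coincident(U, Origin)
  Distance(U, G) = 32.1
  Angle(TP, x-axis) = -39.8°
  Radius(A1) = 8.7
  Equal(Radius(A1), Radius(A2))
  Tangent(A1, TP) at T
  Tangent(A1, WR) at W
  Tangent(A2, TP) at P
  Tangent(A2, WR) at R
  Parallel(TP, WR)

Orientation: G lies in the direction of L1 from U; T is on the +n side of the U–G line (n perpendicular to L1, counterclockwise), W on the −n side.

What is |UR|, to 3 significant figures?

33.3

The slot axis is L1's direction at -39.8°, so u = (cos -39.8°, sin -39.8°) = (0.768, -0.640) and n = (−sin -39.8°, cos -39.8°) = (0.640, 0.768). U is at the origin and G lies 32.1 along u from U, so G = 32.1·u = (24.7, -20.5). Tangency of A1 to both parallel lines with radius 8.7 puts T and W at U ± 8.7·n: T = (5.57, 6.68), W = (-5.57, -6.68). Equal radii place P and R the same way about G: P = G + 8.7·n = (30.2, -13.9), R = G − 8.7·n = (19.1, -27.2). Then |UR| = |R − U| = 33.3.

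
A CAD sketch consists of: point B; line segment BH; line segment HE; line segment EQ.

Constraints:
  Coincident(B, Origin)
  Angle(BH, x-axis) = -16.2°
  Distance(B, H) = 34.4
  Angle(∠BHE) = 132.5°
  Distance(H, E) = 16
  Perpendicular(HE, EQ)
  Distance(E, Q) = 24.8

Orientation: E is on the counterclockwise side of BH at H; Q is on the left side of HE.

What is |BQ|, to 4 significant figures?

39.24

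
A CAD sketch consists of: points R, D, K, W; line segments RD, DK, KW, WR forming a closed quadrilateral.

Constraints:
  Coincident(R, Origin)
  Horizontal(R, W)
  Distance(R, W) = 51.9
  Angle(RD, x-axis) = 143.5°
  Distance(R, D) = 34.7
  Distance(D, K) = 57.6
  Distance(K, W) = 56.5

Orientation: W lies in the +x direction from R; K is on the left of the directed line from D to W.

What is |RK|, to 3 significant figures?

53.4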